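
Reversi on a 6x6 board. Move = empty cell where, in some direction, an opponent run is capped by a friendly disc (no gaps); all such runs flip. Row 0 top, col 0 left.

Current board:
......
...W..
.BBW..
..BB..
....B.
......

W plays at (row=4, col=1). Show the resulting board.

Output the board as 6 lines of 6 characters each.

Answer: ......
...W..
.BBW..
..WB..
.W..B.
......

Derivation:
Place W at (4,1); scan 8 dirs for brackets.
Dir NW: first cell '.' (not opp) -> no flip
Dir N: first cell '.' (not opp) -> no flip
Dir NE: opp run (3,2) capped by W -> flip
Dir W: first cell '.' (not opp) -> no flip
Dir E: first cell '.' (not opp) -> no flip
Dir SW: first cell '.' (not opp) -> no flip
Dir S: first cell '.' (not opp) -> no flip
Dir SE: first cell '.' (not opp) -> no flip
All flips: (3,2)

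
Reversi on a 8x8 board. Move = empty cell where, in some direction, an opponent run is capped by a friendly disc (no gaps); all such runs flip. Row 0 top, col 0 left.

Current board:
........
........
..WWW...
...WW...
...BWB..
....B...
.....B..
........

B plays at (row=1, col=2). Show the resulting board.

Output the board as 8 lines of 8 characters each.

Place B at (1,2); scan 8 dirs for brackets.
Dir NW: first cell '.' (not opp) -> no flip
Dir N: first cell '.' (not opp) -> no flip
Dir NE: first cell '.' (not opp) -> no flip
Dir W: first cell '.' (not opp) -> no flip
Dir E: first cell '.' (not opp) -> no flip
Dir SW: first cell '.' (not opp) -> no flip
Dir S: opp run (2,2), next='.' -> no flip
Dir SE: opp run (2,3) (3,4) capped by B -> flip
All flips: (2,3) (3,4)

Answer: ........
..B.....
..WBW...
...WB...
...BWB..
....B...
.....B..
........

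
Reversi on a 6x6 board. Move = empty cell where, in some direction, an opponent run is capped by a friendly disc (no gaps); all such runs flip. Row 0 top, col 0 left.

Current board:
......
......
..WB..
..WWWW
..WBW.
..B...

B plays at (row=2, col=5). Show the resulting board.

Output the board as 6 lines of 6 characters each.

Place B at (2,5); scan 8 dirs for brackets.
Dir NW: first cell '.' (not opp) -> no flip
Dir N: first cell '.' (not opp) -> no flip
Dir NE: edge -> no flip
Dir W: first cell '.' (not opp) -> no flip
Dir E: edge -> no flip
Dir SW: opp run (3,4) capped by B -> flip
Dir S: opp run (3,5), next='.' -> no flip
Dir SE: edge -> no flip
All flips: (3,4)

Answer: ......
......
..WB.B
..WWBW
..WBW.
..B...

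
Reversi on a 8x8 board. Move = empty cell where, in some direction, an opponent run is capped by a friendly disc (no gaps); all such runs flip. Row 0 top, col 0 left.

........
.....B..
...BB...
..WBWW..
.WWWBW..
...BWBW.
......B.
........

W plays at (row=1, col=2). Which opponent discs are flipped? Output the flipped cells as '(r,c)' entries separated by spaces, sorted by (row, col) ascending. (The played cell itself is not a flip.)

Answer: (2,3)

Derivation:
Dir NW: first cell '.' (not opp) -> no flip
Dir N: first cell '.' (not opp) -> no flip
Dir NE: first cell '.' (not opp) -> no flip
Dir W: first cell '.' (not opp) -> no flip
Dir E: first cell '.' (not opp) -> no flip
Dir SW: first cell '.' (not opp) -> no flip
Dir S: first cell '.' (not opp) -> no flip
Dir SE: opp run (2,3) capped by W -> flip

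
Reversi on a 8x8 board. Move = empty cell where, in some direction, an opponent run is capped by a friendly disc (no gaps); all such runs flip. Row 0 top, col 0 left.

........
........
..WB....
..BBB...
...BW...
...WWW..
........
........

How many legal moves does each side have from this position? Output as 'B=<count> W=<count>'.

Answer: B=8 W=4

Derivation:
-- B to move --
(1,1): flips 1 -> legal
(1,2): flips 1 -> legal
(1,3): no bracket -> illegal
(2,1): flips 1 -> legal
(3,1): no bracket -> illegal
(3,5): no bracket -> illegal
(4,2): no bracket -> illegal
(4,5): flips 1 -> legal
(4,6): no bracket -> illegal
(5,2): no bracket -> illegal
(5,6): no bracket -> illegal
(6,2): no bracket -> illegal
(6,3): flips 1 -> legal
(6,4): flips 2 -> legal
(6,5): flips 1 -> legal
(6,6): flips 2 -> legal
B mobility = 8
-- W to move --
(1,2): no bracket -> illegal
(1,3): flips 3 -> legal
(1,4): no bracket -> illegal
(2,1): flips 2 -> legal
(2,4): flips 2 -> legal
(2,5): no bracket -> illegal
(3,1): no bracket -> illegal
(3,5): no bracket -> illegal
(4,1): no bracket -> illegal
(4,2): flips 2 -> legal
(4,5): no bracket -> illegal
(5,2): no bracket -> illegal
W mobility = 4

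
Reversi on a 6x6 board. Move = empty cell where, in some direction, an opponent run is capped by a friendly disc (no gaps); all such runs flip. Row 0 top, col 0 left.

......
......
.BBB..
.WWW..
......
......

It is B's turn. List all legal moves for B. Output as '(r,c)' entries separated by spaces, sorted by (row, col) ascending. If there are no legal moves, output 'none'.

Answer: (4,0) (4,1) (4,2) (4,3) (4,4)

Derivation:
(2,0): no bracket -> illegal
(2,4): no bracket -> illegal
(3,0): no bracket -> illegal
(3,4): no bracket -> illegal
(4,0): flips 1 -> legal
(4,1): flips 2 -> legal
(4,2): flips 1 -> legal
(4,3): flips 2 -> legal
(4,4): flips 1 -> legal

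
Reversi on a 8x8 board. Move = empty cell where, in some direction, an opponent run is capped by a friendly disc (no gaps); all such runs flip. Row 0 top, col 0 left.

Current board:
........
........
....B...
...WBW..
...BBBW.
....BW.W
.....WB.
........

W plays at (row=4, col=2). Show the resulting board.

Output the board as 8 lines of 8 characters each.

Place W at (4,2); scan 8 dirs for brackets.
Dir NW: first cell '.' (not opp) -> no flip
Dir N: first cell '.' (not opp) -> no flip
Dir NE: first cell 'W' (not opp) -> no flip
Dir W: first cell '.' (not opp) -> no flip
Dir E: opp run (4,3) (4,4) (4,5) capped by W -> flip
Dir SW: first cell '.' (not opp) -> no flip
Dir S: first cell '.' (not opp) -> no flip
Dir SE: first cell '.' (not opp) -> no flip
All flips: (4,3) (4,4) (4,5)

Answer: ........
........
....B...
...WBW..
..WWWWW.
....BW.W
.....WB.
........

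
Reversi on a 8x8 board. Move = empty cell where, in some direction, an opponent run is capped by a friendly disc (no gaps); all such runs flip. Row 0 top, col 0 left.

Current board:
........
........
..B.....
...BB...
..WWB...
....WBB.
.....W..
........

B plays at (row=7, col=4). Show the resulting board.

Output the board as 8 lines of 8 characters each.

Place B at (7,4); scan 8 dirs for brackets.
Dir NW: first cell '.' (not opp) -> no flip
Dir N: first cell '.' (not opp) -> no flip
Dir NE: opp run (6,5) capped by B -> flip
Dir W: first cell '.' (not opp) -> no flip
Dir E: first cell '.' (not opp) -> no flip
Dir SW: edge -> no flip
Dir S: edge -> no flip
Dir SE: edge -> no flip
All flips: (6,5)

Answer: ........
........
..B.....
...BB...
..WWB...
....WBB.
.....B..
....B...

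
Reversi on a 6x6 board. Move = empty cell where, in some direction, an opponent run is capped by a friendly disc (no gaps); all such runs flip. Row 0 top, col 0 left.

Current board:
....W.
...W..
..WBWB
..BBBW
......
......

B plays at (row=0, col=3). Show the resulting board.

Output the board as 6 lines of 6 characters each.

Answer: ...BW.
...B..
..WBWB
..BBBW
......
......

Derivation:
Place B at (0,3); scan 8 dirs for brackets.
Dir NW: edge -> no flip
Dir N: edge -> no flip
Dir NE: edge -> no flip
Dir W: first cell '.' (not opp) -> no flip
Dir E: opp run (0,4), next='.' -> no flip
Dir SW: first cell '.' (not opp) -> no flip
Dir S: opp run (1,3) capped by B -> flip
Dir SE: first cell '.' (not opp) -> no flip
All flips: (1,3)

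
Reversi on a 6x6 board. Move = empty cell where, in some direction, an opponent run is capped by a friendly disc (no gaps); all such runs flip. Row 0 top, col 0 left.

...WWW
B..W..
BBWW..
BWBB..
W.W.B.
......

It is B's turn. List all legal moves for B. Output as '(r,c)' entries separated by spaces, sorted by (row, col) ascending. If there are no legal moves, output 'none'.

Answer: (1,1) (1,2) (1,4) (2,4) (4,1) (5,0) (5,1) (5,2) (5,3)

Derivation:
(0,2): no bracket -> illegal
(1,1): flips 1 -> legal
(1,2): flips 1 -> legal
(1,4): flips 1 -> legal
(1,5): no bracket -> illegal
(2,4): flips 2 -> legal
(3,4): no bracket -> illegal
(4,1): flips 1 -> legal
(4,3): no bracket -> illegal
(5,0): flips 1 -> legal
(5,1): flips 1 -> legal
(5,2): flips 1 -> legal
(5,3): flips 2 -> legal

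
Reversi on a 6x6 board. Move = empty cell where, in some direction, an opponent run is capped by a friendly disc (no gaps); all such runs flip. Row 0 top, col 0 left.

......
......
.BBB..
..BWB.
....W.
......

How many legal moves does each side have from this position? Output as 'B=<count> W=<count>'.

-- B to move --
(2,4): no bracket -> illegal
(3,5): no bracket -> illegal
(4,2): no bracket -> illegal
(4,3): flips 1 -> legal
(4,5): no bracket -> illegal
(5,3): no bracket -> illegal
(5,4): flips 1 -> legal
(5,5): flips 2 -> legal
B mobility = 3
-- W to move --
(1,0): no bracket -> illegal
(1,1): flips 1 -> legal
(1,2): no bracket -> illegal
(1,3): flips 1 -> legal
(1,4): no bracket -> illegal
(2,0): no bracket -> illegal
(2,4): flips 1 -> legal
(2,5): no bracket -> illegal
(3,0): no bracket -> illegal
(3,1): flips 1 -> legal
(3,5): flips 1 -> legal
(4,1): no bracket -> illegal
(4,2): no bracket -> illegal
(4,3): no bracket -> illegal
(4,5): no bracket -> illegal
W mobility = 5

Answer: B=3 W=5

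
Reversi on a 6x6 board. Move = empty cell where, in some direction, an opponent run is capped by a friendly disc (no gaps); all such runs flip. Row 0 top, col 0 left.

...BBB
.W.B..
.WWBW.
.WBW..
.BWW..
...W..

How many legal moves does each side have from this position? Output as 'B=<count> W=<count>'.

Answer: B=12 W=3

Derivation:
-- B to move --
(0,0): no bracket -> illegal
(0,1): flips 3 -> legal
(0,2): no bracket -> illegal
(1,0): flips 1 -> legal
(1,2): flips 1 -> legal
(1,4): no bracket -> illegal
(1,5): no bracket -> illegal
(2,0): flips 2 -> legal
(2,5): flips 1 -> legal
(3,0): flips 1 -> legal
(3,4): flips 1 -> legal
(3,5): flips 1 -> legal
(4,0): flips 2 -> legal
(4,4): flips 2 -> legal
(5,1): no bracket -> illegal
(5,2): flips 1 -> legal
(5,4): flips 1 -> legal
B mobility = 12
-- W to move --
(0,2): flips 1 -> legal
(1,2): no bracket -> illegal
(1,4): no bracket -> illegal
(1,5): no bracket -> illegal
(3,0): no bracket -> illegal
(3,4): no bracket -> illegal
(4,0): flips 1 -> legal
(5,0): no bracket -> illegal
(5,1): flips 1 -> legal
(5,2): no bracket -> illegal
W mobility = 3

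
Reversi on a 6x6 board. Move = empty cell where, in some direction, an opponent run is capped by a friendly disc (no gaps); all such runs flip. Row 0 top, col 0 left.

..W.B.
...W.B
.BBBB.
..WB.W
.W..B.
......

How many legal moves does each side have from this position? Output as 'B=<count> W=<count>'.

Answer: B=5 W=7

Derivation:
-- B to move --
(0,1): no bracket -> illegal
(0,3): flips 1 -> legal
(1,1): no bracket -> illegal
(1,2): no bracket -> illegal
(1,4): no bracket -> illegal
(2,5): no bracket -> illegal
(3,0): no bracket -> illegal
(3,1): flips 1 -> legal
(3,4): no bracket -> illegal
(4,0): no bracket -> illegal
(4,2): flips 1 -> legal
(4,3): flips 1 -> legal
(4,5): no bracket -> illegal
(5,0): flips 2 -> legal
(5,1): no bracket -> illegal
(5,2): no bracket -> illegal
B mobility = 5
-- W to move --
(0,3): no bracket -> illegal
(0,5): no bracket -> illegal
(1,0): flips 1 -> legal
(1,1): no bracket -> illegal
(1,2): flips 1 -> legal
(1,4): flips 1 -> legal
(2,0): no bracket -> illegal
(2,5): no bracket -> illegal
(3,0): no bracket -> illegal
(3,1): flips 1 -> legal
(3,4): flips 1 -> legal
(4,2): no bracket -> illegal
(4,3): flips 2 -> legal
(4,5): no bracket -> illegal
(5,3): flips 1 -> legal
(5,4): no bracket -> illegal
(5,5): no bracket -> illegal
W mobility = 7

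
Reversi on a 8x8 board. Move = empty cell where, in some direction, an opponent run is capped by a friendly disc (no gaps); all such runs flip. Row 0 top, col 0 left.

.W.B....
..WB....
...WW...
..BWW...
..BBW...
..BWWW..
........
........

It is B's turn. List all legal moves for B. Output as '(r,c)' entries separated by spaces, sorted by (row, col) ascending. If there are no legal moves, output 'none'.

Answer: (1,1) (1,4) (1,5) (2,1) (2,5) (3,5) (4,5) (5,6) (6,3) (6,4) (6,5)

Derivation:
(0,0): no bracket -> illegal
(0,2): no bracket -> illegal
(1,0): no bracket -> illegal
(1,1): flips 1 -> legal
(1,4): flips 1 -> legal
(1,5): flips 2 -> legal
(2,1): flips 1 -> legal
(2,2): no bracket -> illegal
(2,5): flips 1 -> legal
(3,5): flips 3 -> legal
(4,5): flips 1 -> legal
(4,6): no bracket -> illegal
(5,6): flips 3 -> legal
(6,2): no bracket -> illegal
(6,3): flips 1 -> legal
(6,4): flips 1 -> legal
(6,5): flips 1 -> legal
(6,6): no bracket -> illegal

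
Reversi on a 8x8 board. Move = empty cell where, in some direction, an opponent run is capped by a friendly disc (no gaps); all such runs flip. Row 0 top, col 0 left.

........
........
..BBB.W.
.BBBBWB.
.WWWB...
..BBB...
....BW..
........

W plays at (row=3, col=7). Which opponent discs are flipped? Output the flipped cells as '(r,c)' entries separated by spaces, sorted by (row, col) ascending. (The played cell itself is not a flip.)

Answer: (3,6)

Derivation:
Dir NW: first cell 'W' (not opp) -> no flip
Dir N: first cell '.' (not opp) -> no flip
Dir NE: edge -> no flip
Dir W: opp run (3,6) capped by W -> flip
Dir E: edge -> no flip
Dir SW: first cell '.' (not opp) -> no flip
Dir S: first cell '.' (not opp) -> no flip
Dir SE: edge -> no flip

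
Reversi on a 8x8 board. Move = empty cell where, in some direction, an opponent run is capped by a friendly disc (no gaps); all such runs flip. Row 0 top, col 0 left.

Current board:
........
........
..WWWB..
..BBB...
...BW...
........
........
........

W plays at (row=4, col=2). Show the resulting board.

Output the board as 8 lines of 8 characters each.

Answer: ........
........
..WWWB..
..WWB...
..WWW...
........
........
........

Derivation:
Place W at (4,2); scan 8 dirs for brackets.
Dir NW: first cell '.' (not opp) -> no flip
Dir N: opp run (3,2) capped by W -> flip
Dir NE: opp run (3,3) capped by W -> flip
Dir W: first cell '.' (not opp) -> no flip
Dir E: opp run (4,3) capped by W -> flip
Dir SW: first cell '.' (not opp) -> no flip
Dir S: first cell '.' (not opp) -> no flip
Dir SE: first cell '.' (not opp) -> no flip
All flips: (3,2) (3,3) (4,3)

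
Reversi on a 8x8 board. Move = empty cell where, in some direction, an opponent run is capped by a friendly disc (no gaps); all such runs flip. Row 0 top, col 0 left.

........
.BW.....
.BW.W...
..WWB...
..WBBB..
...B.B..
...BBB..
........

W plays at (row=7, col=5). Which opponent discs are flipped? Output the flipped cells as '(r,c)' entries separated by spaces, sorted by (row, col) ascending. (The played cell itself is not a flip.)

Dir NW: opp run (6,4) (5,3) capped by W -> flip
Dir N: opp run (6,5) (5,5) (4,5), next='.' -> no flip
Dir NE: first cell '.' (not opp) -> no flip
Dir W: first cell '.' (not opp) -> no flip
Dir E: first cell '.' (not opp) -> no flip
Dir SW: edge -> no flip
Dir S: edge -> no flip
Dir SE: edge -> no flip

Answer: (5,3) (6,4)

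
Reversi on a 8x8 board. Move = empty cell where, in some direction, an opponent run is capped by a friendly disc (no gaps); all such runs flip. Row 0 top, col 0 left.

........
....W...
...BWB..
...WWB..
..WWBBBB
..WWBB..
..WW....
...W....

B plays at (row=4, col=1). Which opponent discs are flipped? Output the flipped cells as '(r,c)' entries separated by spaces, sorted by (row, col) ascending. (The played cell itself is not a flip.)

Dir NW: first cell '.' (not opp) -> no flip
Dir N: first cell '.' (not opp) -> no flip
Dir NE: first cell '.' (not opp) -> no flip
Dir W: first cell '.' (not opp) -> no flip
Dir E: opp run (4,2) (4,3) capped by B -> flip
Dir SW: first cell '.' (not opp) -> no flip
Dir S: first cell '.' (not opp) -> no flip
Dir SE: opp run (5,2) (6,3), next='.' -> no flip

Answer: (4,2) (4,3)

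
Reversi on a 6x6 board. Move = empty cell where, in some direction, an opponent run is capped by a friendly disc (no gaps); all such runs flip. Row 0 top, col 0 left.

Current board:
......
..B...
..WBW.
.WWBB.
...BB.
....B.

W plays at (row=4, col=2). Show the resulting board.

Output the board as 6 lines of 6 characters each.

Answer: ......
..B...
..WBW.
.WWWB.
..WBB.
....B.

Derivation:
Place W at (4,2); scan 8 dirs for brackets.
Dir NW: first cell 'W' (not opp) -> no flip
Dir N: first cell 'W' (not opp) -> no flip
Dir NE: opp run (3,3) capped by W -> flip
Dir W: first cell '.' (not opp) -> no flip
Dir E: opp run (4,3) (4,4), next='.' -> no flip
Dir SW: first cell '.' (not opp) -> no flip
Dir S: first cell '.' (not opp) -> no flip
Dir SE: first cell '.' (not opp) -> no flip
All flips: (3,3)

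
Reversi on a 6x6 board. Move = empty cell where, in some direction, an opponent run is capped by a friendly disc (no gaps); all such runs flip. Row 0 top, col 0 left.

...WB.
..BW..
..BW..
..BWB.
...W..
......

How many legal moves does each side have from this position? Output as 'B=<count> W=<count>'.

Answer: B=6 W=9

Derivation:
-- B to move --
(0,2): flips 1 -> legal
(1,4): flips 2 -> legal
(2,4): flips 1 -> legal
(4,2): no bracket -> illegal
(4,4): flips 1 -> legal
(5,2): flips 1 -> legal
(5,3): no bracket -> illegal
(5,4): flips 1 -> legal
B mobility = 6
-- W to move --
(0,1): flips 1 -> legal
(0,2): no bracket -> illegal
(0,5): flips 1 -> legal
(1,1): flips 2 -> legal
(1,4): no bracket -> illegal
(1,5): no bracket -> illegal
(2,1): flips 3 -> legal
(2,4): no bracket -> illegal
(2,5): flips 1 -> legal
(3,1): flips 2 -> legal
(3,5): flips 1 -> legal
(4,1): flips 1 -> legal
(4,2): no bracket -> illegal
(4,4): no bracket -> illegal
(4,5): flips 1 -> legal
W mobility = 9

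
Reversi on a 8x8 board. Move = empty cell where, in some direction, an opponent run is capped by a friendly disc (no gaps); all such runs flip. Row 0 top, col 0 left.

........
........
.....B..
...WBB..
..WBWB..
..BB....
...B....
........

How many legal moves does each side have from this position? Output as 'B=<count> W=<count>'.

-- B to move --
(2,2): no bracket -> illegal
(2,3): flips 1 -> legal
(2,4): no bracket -> illegal
(3,1): flips 1 -> legal
(3,2): flips 2 -> legal
(4,1): flips 1 -> legal
(5,1): no bracket -> illegal
(5,4): flips 1 -> legal
(5,5): no bracket -> illegal
B mobility = 5
-- W to move --
(1,4): no bracket -> illegal
(1,5): no bracket -> illegal
(1,6): no bracket -> illegal
(2,3): no bracket -> illegal
(2,4): flips 1 -> legal
(2,6): flips 1 -> legal
(3,2): no bracket -> illegal
(3,6): flips 2 -> legal
(4,1): no bracket -> illegal
(4,6): flips 1 -> legal
(5,1): no bracket -> illegal
(5,4): no bracket -> illegal
(5,5): no bracket -> illegal
(5,6): no bracket -> illegal
(6,1): no bracket -> illegal
(6,2): flips 2 -> legal
(6,4): flips 1 -> legal
(7,2): no bracket -> illegal
(7,3): flips 3 -> legal
(7,4): no bracket -> illegal
W mobility = 7

Answer: B=5 W=7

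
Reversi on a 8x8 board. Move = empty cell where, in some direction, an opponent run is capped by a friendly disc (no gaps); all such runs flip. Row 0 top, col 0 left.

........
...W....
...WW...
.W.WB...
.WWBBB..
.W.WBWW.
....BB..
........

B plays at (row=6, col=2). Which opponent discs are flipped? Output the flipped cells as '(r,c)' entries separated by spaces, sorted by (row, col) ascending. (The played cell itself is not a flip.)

Dir NW: opp run (5,1), next='.' -> no flip
Dir N: first cell '.' (not opp) -> no flip
Dir NE: opp run (5,3) capped by B -> flip
Dir W: first cell '.' (not opp) -> no flip
Dir E: first cell '.' (not opp) -> no flip
Dir SW: first cell '.' (not opp) -> no flip
Dir S: first cell '.' (not opp) -> no flip
Dir SE: first cell '.' (not opp) -> no flip

Answer: (5,3)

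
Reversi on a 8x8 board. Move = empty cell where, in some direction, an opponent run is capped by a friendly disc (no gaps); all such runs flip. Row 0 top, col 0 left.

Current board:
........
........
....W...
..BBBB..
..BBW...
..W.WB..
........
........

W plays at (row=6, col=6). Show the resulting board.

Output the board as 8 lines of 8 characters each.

Place W at (6,6); scan 8 dirs for brackets.
Dir NW: opp run (5,5) capped by W -> flip
Dir N: first cell '.' (not opp) -> no flip
Dir NE: first cell '.' (not opp) -> no flip
Dir W: first cell '.' (not opp) -> no flip
Dir E: first cell '.' (not opp) -> no flip
Dir SW: first cell '.' (not opp) -> no flip
Dir S: first cell '.' (not opp) -> no flip
Dir SE: first cell '.' (not opp) -> no flip
All flips: (5,5)

Answer: ........
........
....W...
..BBBB..
..BBW...
..W.WW..
......W.
........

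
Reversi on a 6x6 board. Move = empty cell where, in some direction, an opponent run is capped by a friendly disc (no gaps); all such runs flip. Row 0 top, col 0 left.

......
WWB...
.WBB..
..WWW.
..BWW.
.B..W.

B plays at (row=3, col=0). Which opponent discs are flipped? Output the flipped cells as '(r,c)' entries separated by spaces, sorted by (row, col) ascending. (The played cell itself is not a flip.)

Dir NW: edge -> no flip
Dir N: first cell '.' (not opp) -> no flip
Dir NE: opp run (2,1) capped by B -> flip
Dir W: edge -> no flip
Dir E: first cell '.' (not opp) -> no flip
Dir SW: edge -> no flip
Dir S: first cell '.' (not opp) -> no flip
Dir SE: first cell '.' (not opp) -> no flip

Answer: (2,1)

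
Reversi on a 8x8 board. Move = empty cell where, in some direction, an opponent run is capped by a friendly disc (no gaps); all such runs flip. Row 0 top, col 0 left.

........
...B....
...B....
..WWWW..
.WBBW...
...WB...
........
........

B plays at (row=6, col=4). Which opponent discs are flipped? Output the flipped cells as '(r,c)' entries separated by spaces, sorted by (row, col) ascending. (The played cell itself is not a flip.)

Answer: (5,3)

Derivation:
Dir NW: opp run (5,3) capped by B -> flip
Dir N: first cell 'B' (not opp) -> no flip
Dir NE: first cell '.' (not opp) -> no flip
Dir W: first cell '.' (not opp) -> no flip
Dir E: first cell '.' (not opp) -> no flip
Dir SW: first cell '.' (not opp) -> no flip
Dir S: first cell '.' (not opp) -> no flip
Dir SE: first cell '.' (not opp) -> no flip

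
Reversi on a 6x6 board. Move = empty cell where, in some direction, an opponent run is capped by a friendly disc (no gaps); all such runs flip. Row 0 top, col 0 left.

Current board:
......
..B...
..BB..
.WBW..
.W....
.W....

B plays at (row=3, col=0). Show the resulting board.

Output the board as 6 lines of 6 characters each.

Place B at (3,0); scan 8 dirs for brackets.
Dir NW: edge -> no flip
Dir N: first cell '.' (not opp) -> no flip
Dir NE: first cell '.' (not opp) -> no flip
Dir W: edge -> no flip
Dir E: opp run (3,1) capped by B -> flip
Dir SW: edge -> no flip
Dir S: first cell '.' (not opp) -> no flip
Dir SE: opp run (4,1), next='.' -> no flip
All flips: (3,1)

Answer: ......
..B...
..BB..
BBBW..
.W....
.W....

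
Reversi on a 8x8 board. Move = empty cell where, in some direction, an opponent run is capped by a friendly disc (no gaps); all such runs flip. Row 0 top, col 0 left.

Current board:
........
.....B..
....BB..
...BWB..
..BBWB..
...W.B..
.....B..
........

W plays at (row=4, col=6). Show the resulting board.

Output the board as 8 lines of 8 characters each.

Place W at (4,6); scan 8 dirs for brackets.
Dir NW: opp run (3,5) (2,4), next='.' -> no flip
Dir N: first cell '.' (not opp) -> no flip
Dir NE: first cell '.' (not opp) -> no flip
Dir W: opp run (4,5) capped by W -> flip
Dir E: first cell '.' (not opp) -> no flip
Dir SW: opp run (5,5), next='.' -> no flip
Dir S: first cell '.' (not opp) -> no flip
Dir SE: first cell '.' (not opp) -> no flip
All flips: (4,5)

Answer: ........
.....B..
....BB..
...BWB..
..BBWWW.
...W.B..
.....B..
........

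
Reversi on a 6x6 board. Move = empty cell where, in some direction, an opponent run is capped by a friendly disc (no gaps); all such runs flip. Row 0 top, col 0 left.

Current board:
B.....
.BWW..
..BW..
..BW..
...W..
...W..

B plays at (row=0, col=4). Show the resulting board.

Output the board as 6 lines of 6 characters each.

Place B at (0,4); scan 8 dirs for brackets.
Dir NW: edge -> no flip
Dir N: edge -> no flip
Dir NE: edge -> no flip
Dir W: first cell '.' (not opp) -> no flip
Dir E: first cell '.' (not opp) -> no flip
Dir SW: opp run (1,3) capped by B -> flip
Dir S: first cell '.' (not opp) -> no flip
Dir SE: first cell '.' (not opp) -> no flip
All flips: (1,3)

Answer: B...B.
.BWB..
..BW..
..BW..
...W..
...W..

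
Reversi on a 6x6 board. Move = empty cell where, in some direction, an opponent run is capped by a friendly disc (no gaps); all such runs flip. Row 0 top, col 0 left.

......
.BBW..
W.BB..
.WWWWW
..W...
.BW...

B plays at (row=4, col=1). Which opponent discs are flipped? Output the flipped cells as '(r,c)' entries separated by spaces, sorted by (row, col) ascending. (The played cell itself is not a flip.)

Answer: (3,2)

Derivation:
Dir NW: first cell '.' (not opp) -> no flip
Dir N: opp run (3,1), next='.' -> no flip
Dir NE: opp run (3,2) capped by B -> flip
Dir W: first cell '.' (not opp) -> no flip
Dir E: opp run (4,2), next='.' -> no flip
Dir SW: first cell '.' (not opp) -> no flip
Dir S: first cell 'B' (not opp) -> no flip
Dir SE: opp run (5,2), next=edge -> no flip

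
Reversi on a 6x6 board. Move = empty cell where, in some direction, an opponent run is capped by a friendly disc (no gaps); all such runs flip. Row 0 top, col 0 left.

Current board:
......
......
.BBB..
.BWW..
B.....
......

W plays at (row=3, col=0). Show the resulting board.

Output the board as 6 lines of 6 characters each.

Answer: ......
......
.BBB..
WWWW..
B.....
......

Derivation:
Place W at (3,0); scan 8 dirs for brackets.
Dir NW: edge -> no flip
Dir N: first cell '.' (not opp) -> no flip
Dir NE: opp run (2,1), next='.' -> no flip
Dir W: edge -> no flip
Dir E: opp run (3,1) capped by W -> flip
Dir SW: edge -> no flip
Dir S: opp run (4,0), next='.' -> no flip
Dir SE: first cell '.' (not opp) -> no flip
All flips: (3,1)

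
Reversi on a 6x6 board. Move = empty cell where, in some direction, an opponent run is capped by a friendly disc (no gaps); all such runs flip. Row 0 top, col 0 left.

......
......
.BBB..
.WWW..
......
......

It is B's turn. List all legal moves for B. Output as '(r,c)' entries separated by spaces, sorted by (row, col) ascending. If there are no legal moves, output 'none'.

Answer: (4,0) (4,1) (4,2) (4,3) (4,4)

Derivation:
(2,0): no bracket -> illegal
(2,4): no bracket -> illegal
(3,0): no bracket -> illegal
(3,4): no bracket -> illegal
(4,0): flips 1 -> legal
(4,1): flips 2 -> legal
(4,2): flips 1 -> legal
(4,3): flips 2 -> legal
(4,4): flips 1 -> legal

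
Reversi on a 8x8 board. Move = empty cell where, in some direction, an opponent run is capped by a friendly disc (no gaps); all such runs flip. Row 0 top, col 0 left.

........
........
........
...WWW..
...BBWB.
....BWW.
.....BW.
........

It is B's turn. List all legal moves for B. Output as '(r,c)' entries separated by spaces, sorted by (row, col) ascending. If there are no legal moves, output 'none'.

Answer: (2,2) (2,3) (2,4) (2,5) (2,6) (3,6) (4,7) (5,7) (6,4) (6,7) (7,6) (7,7)

Derivation:
(2,2): flips 1 -> legal
(2,3): flips 1 -> legal
(2,4): flips 2 -> legal
(2,5): flips 4 -> legal
(2,6): flips 1 -> legal
(3,2): no bracket -> illegal
(3,6): flips 1 -> legal
(4,2): no bracket -> illegal
(4,7): flips 1 -> legal
(5,7): flips 2 -> legal
(6,4): flips 1 -> legal
(6,7): flips 1 -> legal
(7,5): no bracket -> illegal
(7,6): flips 2 -> legal
(7,7): flips 2 -> legal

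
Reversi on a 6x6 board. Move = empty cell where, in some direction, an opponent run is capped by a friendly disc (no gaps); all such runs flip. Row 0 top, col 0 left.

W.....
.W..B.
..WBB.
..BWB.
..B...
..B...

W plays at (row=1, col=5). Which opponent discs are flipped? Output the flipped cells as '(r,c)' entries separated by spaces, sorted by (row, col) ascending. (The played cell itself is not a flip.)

Dir NW: first cell '.' (not opp) -> no flip
Dir N: first cell '.' (not opp) -> no flip
Dir NE: edge -> no flip
Dir W: opp run (1,4), next='.' -> no flip
Dir E: edge -> no flip
Dir SW: opp run (2,4) capped by W -> flip
Dir S: first cell '.' (not opp) -> no flip
Dir SE: edge -> no flip

Answer: (2,4)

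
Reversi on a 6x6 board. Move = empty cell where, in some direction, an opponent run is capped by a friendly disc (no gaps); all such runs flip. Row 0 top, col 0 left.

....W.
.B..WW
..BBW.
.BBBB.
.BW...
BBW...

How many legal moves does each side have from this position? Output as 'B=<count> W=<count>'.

-- B to move --
(0,3): no bracket -> illegal
(0,5): flips 1 -> legal
(1,3): no bracket -> illegal
(2,5): flips 1 -> legal
(3,5): no bracket -> illegal
(4,3): flips 1 -> legal
(5,3): flips 2 -> legal
B mobility = 4
-- W to move --
(0,0): no bracket -> illegal
(0,1): no bracket -> illegal
(0,2): no bracket -> illegal
(1,0): no bracket -> illegal
(1,2): flips 2 -> legal
(1,3): no bracket -> illegal
(2,0): flips 1 -> legal
(2,1): flips 2 -> legal
(2,5): no bracket -> illegal
(3,0): flips 1 -> legal
(3,5): no bracket -> illegal
(4,0): flips 1 -> legal
(4,3): no bracket -> illegal
(4,4): flips 1 -> legal
(4,5): no bracket -> illegal
W mobility = 6

Answer: B=4 W=6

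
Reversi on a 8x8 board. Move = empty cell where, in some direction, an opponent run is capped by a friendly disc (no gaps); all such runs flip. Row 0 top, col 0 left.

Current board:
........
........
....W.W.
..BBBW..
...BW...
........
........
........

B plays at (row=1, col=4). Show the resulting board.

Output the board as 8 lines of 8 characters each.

Answer: ........
....B...
....B.W.
..BBBW..
...BW...
........
........
........

Derivation:
Place B at (1,4); scan 8 dirs for brackets.
Dir NW: first cell '.' (not opp) -> no flip
Dir N: first cell '.' (not opp) -> no flip
Dir NE: first cell '.' (not opp) -> no flip
Dir W: first cell '.' (not opp) -> no flip
Dir E: first cell '.' (not opp) -> no flip
Dir SW: first cell '.' (not opp) -> no flip
Dir S: opp run (2,4) capped by B -> flip
Dir SE: first cell '.' (not opp) -> no flip
All flips: (2,4)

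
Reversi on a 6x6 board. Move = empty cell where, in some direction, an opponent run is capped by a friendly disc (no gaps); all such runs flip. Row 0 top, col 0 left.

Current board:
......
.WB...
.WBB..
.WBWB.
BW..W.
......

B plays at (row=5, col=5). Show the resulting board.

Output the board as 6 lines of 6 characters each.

Place B at (5,5); scan 8 dirs for brackets.
Dir NW: opp run (4,4) (3,3) capped by B -> flip
Dir N: first cell '.' (not opp) -> no flip
Dir NE: edge -> no flip
Dir W: first cell '.' (not opp) -> no flip
Dir E: edge -> no flip
Dir SW: edge -> no flip
Dir S: edge -> no flip
Dir SE: edge -> no flip
All flips: (3,3) (4,4)

Answer: ......
.WB...
.WBB..
.WBBB.
BW..B.
.....B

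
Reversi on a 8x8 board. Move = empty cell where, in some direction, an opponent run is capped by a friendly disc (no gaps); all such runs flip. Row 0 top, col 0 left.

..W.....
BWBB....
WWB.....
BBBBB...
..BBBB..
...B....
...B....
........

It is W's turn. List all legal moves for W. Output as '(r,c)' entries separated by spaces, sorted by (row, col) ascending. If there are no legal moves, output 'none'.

Answer: (0,0) (0,3) (1,4) (2,3) (2,4) (4,0) (4,1) (5,2) (5,4) (5,5) (6,4)

Derivation:
(0,0): flips 1 -> legal
(0,1): no bracket -> illegal
(0,3): flips 1 -> legal
(0,4): no bracket -> illegal
(1,4): flips 2 -> legal
(2,3): flips 1 -> legal
(2,4): flips 1 -> legal
(2,5): no bracket -> illegal
(3,5): no bracket -> illegal
(3,6): no bracket -> illegal
(4,0): flips 1 -> legal
(4,1): flips 1 -> legal
(4,6): no bracket -> illegal
(5,1): no bracket -> illegal
(5,2): flips 4 -> legal
(5,4): flips 2 -> legal
(5,5): flips 3 -> legal
(5,6): no bracket -> illegal
(6,2): no bracket -> illegal
(6,4): flips 3 -> legal
(7,2): no bracket -> illegal
(7,3): no bracket -> illegal
(7,4): no bracket -> illegal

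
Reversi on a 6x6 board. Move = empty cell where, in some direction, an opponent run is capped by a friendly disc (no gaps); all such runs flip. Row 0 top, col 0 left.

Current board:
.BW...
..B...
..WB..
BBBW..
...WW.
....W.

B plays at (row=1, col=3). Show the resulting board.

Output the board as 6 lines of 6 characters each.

Answer: .BW...
..BB..
..BB..
BBBW..
...WW.
....W.

Derivation:
Place B at (1,3); scan 8 dirs for brackets.
Dir NW: opp run (0,2), next=edge -> no flip
Dir N: first cell '.' (not opp) -> no flip
Dir NE: first cell '.' (not opp) -> no flip
Dir W: first cell 'B' (not opp) -> no flip
Dir E: first cell '.' (not opp) -> no flip
Dir SW: opp run (2,2) capped by B -> flip
Dir S: first cell 'B' (not opp) -> no flip
Dir SE: first cell '.' (not opp) -> no flip
All flips: (2,2)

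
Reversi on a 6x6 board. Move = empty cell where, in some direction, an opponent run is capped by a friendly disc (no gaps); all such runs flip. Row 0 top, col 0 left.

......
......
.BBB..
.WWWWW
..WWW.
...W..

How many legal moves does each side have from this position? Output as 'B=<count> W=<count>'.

Answer: B=6 W=5

Derivation:
-- B to move --
(2,0): no bracket -> illegal
(2,4): no bracket -> illegal
(2,5): no bracket -> illegal
(3,0): no bracket -> illegal
(4,0): flips 1 -> legal
(4,1): flips 2 -> legal
(4,5): flips 1 -> legal
(5,1): no bracket -> illegal
(5,2): flips 2 -> legal
(5,4): flips 2 -> legal
(5,5): flips 2 -> legal
B mobility = 6
-- W to move --
(1,0): flips 1 -> legal
(1,1): flips 2 -> legal
(1,2): flips 2 -> legal
(1,3): flips 2 -> legal
(1,4): flips 1 -> legal
(2,0): no bracket -> illegal
(2,4): no bracket -> illegal
(3,0): no bracket -> illegal
W mobility = 5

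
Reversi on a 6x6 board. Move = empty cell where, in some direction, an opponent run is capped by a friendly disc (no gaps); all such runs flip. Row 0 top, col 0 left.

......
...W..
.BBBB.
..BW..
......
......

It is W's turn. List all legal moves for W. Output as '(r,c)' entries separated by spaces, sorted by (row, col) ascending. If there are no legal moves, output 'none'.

Answer: (1,1) (1,5) (3,1) (3,5)

Derivation:
(1,0): no bracket -> illegal
(1,1): flips 1 -> legal
(1,2): no bracket -> illegal
(1,4): no bracket -> illegal
(1,5): flips 1 -> legal
(2,0): no bracket -> illegal
(2,5): no bracket -> illegal
(3,0): no bracket -> illegal
(3,1): flips 2 -> legal
(3,4): no bracket -> illegal
(3,5): flips 1 -> legal
(4,1): no bracket -> illegal
(4,2): no bracket -> illegal
(4,3): no bracket -> illegal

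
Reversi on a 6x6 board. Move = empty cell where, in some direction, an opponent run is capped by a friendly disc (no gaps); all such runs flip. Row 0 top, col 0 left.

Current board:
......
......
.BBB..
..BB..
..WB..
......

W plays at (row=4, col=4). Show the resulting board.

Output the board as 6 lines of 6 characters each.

Answer: ......
......
.BBB..
..BB..
..WWW.
......

Derivation:
Place W at (4,4); scan 8 dirs for brackets.
Dir NW: opp run (3,3) (2,2), next='.' -> no flip
Dir N: first cell '.' (not opp) -> no flip
Dir NE: first cell '.' (not opp) -> no flip
Dir W: opp run (4,3) capped by W -> flip
Dir E: first cell '.' (not opp) -> no flip
Dir SW: first cell '.' (not opp) -> no flip
Dir S: first cell '.' (not opp) -> no flip
Dir SE: first cell '.' (not opp) -> no flip
All flips: (4,3)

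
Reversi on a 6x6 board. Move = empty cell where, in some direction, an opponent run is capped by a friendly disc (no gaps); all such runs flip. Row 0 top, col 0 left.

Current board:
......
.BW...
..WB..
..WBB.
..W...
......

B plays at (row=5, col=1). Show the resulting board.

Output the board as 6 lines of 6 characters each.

Place B at (5,1); scan 8 dirs for brackets.
Dir NW: first cell '.' (not opp) -> no flip
Dir N: first cell '.' (not opp) -> no flip
Dir NE: opp run (4,2) capped by B -> flip
Dir W: first cell '.' (not opp) -> no flip
Dir E: first cell '.' (not opp) -> no flip
Dir SW: edge -> no flip
Dir S: edge -> no flip
Dir SE: edge -> no flip
All flips: (4,2)

Answer: ......
.BW...
..WB..
..WBB.
..B...
.B....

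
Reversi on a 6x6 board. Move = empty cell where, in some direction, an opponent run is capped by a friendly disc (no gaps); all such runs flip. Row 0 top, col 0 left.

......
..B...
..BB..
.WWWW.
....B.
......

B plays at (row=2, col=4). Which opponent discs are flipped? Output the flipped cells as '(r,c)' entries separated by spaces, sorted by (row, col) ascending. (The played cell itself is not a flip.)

Dir NW: first cell '.' (not opp) -> no flip
Dir N: first cell '.' (not opp) -> no flip
Dir NE: first cell '.' (not opp) -> no flip
Dir W: first cell 'B' (not opp) -> no flip
Dir E: first cell '.' (not opp) -> no flip
Dir SW: opp run (3,3), next='.' -> no flip
Dir S: opp run (3,4) capped by B -> flip
Dir SE: first cell '.' (not opp) -> no flip

Answer: (3,4)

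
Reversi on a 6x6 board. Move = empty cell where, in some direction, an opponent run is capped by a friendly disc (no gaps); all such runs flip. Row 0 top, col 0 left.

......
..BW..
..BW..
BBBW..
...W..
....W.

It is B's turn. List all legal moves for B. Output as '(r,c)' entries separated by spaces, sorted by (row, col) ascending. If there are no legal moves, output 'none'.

(0,2): no bracket -> illegal
(0,3): no bracket -> illegal
(0,4): flips 1 -> legal
(1,4): flips 2 -> legal
(2,4): flips 1 -> legal
(3,4): flips 2 -> legal
(4,2): no bracket -> illegal
(4,4): flips 1 -> legal
(4,5): no bracket -> illegal
(5,2): no bracket -> illegal
(5,3): no bracket -> illegal
(5,5): no bracket -> illegal

Answer: (0,4) (1,4) (2,4) (3,4) (4,4)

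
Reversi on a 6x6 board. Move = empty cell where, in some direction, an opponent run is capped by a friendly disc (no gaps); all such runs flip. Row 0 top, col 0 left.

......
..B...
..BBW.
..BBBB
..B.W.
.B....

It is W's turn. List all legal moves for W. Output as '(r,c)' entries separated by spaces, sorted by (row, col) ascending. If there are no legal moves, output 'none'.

Answer: (1,1) (2,1)

Derivation:
(0,1): no bracket -> illegal
(0,2): no bracket -> illegal
(0,3): no bracket -> illegal
(1,1): flips 2 -> legal
(1,3): no bracket -> illegal
(1,4): no bracket -> illegal
(2,1): flips 2 -> legal
(2,5): no bracket -> illegal
(3,1): no bracket -> illegal
(4,0): no bracket -> illegal
(4,1): no bracket -> illegal
(4,3): no bracket -> illegal
(4,5): no bracket -> illegal
(5,0): no bracket -> illegal
(5,2): no bracket -> illegal
(5,3): no bracket -> illegal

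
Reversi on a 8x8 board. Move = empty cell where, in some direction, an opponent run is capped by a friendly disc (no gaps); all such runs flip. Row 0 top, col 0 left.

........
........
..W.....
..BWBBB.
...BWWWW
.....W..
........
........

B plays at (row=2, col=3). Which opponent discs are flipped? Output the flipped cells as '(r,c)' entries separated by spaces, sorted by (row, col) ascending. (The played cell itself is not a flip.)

Answer: (3,3)

Derivation:
Dir NW: first cell '.' (not opp) -> no flip
Dir N: first cell '.' (not opp) -> no flip
Dir NE: first cell '.' (not opp) -> no flip
Dir W: opp run (2,2), next='.' -> no flip
Dir E: first cell '.' (not opp) -> no flip
Dir SW: first cell 'B' (not opp) -> no flip
Dir S: opp run (3,3) capped by B -> flip
Dir SE: first cell 'B' (not opp) -> no flip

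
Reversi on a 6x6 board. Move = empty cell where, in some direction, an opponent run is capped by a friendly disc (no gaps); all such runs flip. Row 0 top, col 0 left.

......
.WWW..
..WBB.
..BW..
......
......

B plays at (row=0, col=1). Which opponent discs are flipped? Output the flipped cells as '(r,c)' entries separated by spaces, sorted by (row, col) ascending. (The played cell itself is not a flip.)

Answer: (1,2)

Derivation:
Dir NW: edge -> no flip
Dir N: edge -> no flip
Dir NE: edge -> no flip
Dir W: first cell '.' (not opp) -> no flip
Dir E: first cell '.' (not opp) -> no flip
Dir SW: first cell '.' (not opp) -> no flip
Dir S: opp run (1,1), next='.' -> no flip
Dir SE: opp run (1,2) capped by B -> flip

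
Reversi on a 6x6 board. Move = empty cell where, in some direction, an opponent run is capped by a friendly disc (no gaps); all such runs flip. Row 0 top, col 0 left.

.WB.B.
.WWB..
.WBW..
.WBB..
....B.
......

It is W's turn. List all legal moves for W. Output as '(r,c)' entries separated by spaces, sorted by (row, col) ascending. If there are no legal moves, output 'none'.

(0,3): flips 2 -> legal
(0,5): no bracket -> illegal
(1,4): flips 1 -> legal
(1,5): no bracket -> illegal
(2,4): no bracket -> illegal
(3,4): flips 2 -> legal
(3,5): no bracket -> illegal
(4,1): flips 1 -> legal
(4,2): flips 2 -> legal
(4,3): flips 2 -> legal
(4,5): no bracket -> illegal
(5,3): no bracket -> illegal
(5,4): no bracket -> illegal
(5,5): flips 3 -> legal

Answer: (0,3) (1,4) (3,4) (4,1) (4,2) (4,3) (5,5)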